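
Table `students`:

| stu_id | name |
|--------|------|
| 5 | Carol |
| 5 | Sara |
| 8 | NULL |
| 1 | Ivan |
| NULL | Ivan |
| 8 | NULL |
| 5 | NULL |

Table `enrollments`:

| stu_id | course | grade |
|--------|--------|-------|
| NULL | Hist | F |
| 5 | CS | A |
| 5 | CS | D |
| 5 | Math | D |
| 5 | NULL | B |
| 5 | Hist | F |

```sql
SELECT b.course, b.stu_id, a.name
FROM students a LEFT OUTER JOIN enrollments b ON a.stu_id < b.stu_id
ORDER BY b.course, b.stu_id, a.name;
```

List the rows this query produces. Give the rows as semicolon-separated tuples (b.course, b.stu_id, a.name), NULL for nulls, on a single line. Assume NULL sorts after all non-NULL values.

LEFT JOIN keeps every row from `students`; unmatched rows get NULL for `enrollments`'s columns.
Matching on a.stu_id < b.stu_id. A NULL in a compared column never satisfies the condition.
- stu_id=5: no b row matches, row kept with b columns NULL.
- stu_id=5: no b row matches, row kept with b columns NULL.
- stu_id=8: no b row matches, row kept with b columns NULL.
- stu_id=1: 5 matching b row(s), so 5 row(s) emitted.
- stu_id=NULL: no b row matches, row kept with b columns NULL.
- stu_id=8: no b row matches, row kept with b columns NULL.
- stu_id=5: no b row matches, row kept with b columns NULL.

(CS, 5, Ivan); (CS, 5, Ivan); (Hist, 5, Ivan); (Math, 5, Ivan); (NULL, 5, Ivan); (NULL, NULL, Carol); (NULL, NULL, Ivan); (NULL, NULL, Sara); (NULL, NULL, NULL); (NULL, NULL, NULL); (NULL, NULL, NULL)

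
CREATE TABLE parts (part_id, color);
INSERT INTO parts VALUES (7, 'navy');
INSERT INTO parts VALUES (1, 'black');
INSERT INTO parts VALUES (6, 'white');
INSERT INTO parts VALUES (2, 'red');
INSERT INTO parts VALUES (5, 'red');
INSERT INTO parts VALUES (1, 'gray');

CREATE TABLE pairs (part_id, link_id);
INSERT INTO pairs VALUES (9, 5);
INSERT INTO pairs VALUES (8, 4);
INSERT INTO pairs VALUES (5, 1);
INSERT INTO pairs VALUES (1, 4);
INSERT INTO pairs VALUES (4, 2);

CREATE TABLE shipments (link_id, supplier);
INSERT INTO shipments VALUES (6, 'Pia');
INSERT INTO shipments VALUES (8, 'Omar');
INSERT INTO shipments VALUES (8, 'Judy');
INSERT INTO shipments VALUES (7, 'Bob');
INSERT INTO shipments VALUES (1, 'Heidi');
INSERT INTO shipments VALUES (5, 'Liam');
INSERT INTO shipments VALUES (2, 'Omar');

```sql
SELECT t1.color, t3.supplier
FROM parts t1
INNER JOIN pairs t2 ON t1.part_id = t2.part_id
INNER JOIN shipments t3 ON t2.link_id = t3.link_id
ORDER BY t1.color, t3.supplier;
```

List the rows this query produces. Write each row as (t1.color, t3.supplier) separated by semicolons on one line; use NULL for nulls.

Evaluate left to right. First `parts t1 INNER JOIN pairs t2` on part_id: 3 row(s).
Then INNER JOIN `shipments t3` on link_id: keep only rows whose t2.link_id appears in t3.

(red, Heidi)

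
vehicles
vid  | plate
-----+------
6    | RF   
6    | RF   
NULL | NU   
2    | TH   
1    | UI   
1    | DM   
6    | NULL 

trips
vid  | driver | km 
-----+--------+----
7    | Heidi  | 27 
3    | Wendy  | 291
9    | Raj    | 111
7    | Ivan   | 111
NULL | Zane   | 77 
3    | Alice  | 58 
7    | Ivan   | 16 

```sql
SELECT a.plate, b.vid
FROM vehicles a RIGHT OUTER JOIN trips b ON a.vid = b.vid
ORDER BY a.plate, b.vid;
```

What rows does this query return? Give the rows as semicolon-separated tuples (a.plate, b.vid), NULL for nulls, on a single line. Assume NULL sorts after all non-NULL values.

RIGHT JOIN keeps every row from `trips`; unmatched rows get NULL for `vehicles`'s columns.
Matching on a.vid = b.vid. A NULL in a compared column never satisfies the condition.
- a row (vid=6): no match.
- a row (vid=6): no match.
- a row (vid=NULL): no match.
- a row (vid=2): no match.
- a row (vid=1): no match.
- a row (vid=1): no match.
- a row (vid=6): no match.
- plus 7 unmatched b row(s), each kept with NULL a columns.
After projecting and ordering:
a.plate | b.vid
NULL | 3
NULL | 3
NULL | 7
NULL | 7
NULL | 7
NULL | 9
NULL | NULL

(NULL, 3); (NULL, 3); (NULL, 7); (NULL, 7); (NULL, 7); (NULL, 9); (NULL, NULL)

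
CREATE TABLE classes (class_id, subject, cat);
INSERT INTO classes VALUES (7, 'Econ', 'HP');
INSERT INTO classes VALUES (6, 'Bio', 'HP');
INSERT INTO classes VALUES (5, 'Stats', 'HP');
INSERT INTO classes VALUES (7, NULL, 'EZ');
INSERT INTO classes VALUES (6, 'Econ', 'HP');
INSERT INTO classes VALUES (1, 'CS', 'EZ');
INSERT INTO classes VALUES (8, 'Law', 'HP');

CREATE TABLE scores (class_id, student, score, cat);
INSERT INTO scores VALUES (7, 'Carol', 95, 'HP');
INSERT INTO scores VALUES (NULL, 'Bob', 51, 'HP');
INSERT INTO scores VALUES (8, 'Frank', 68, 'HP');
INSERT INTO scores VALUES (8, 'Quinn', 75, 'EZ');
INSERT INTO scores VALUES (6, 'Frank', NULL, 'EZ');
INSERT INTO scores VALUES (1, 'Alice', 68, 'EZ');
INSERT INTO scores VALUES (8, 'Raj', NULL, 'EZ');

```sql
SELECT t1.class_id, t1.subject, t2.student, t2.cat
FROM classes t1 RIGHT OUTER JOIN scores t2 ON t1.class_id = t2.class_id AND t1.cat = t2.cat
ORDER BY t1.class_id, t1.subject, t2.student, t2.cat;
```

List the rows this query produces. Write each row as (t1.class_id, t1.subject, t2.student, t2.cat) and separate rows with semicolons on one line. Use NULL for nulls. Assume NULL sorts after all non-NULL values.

RIGHT JOIN keeps every row from `scores`; unmatched rows get NULL for `classes`'s columns.
Matching on t1.class_id = t2.class_id AND t1.cat = t2.cat. A NULL in a compared column never satisfies the condition.
- class_id=7, cat=HP: 1 matching t2 row(s), so 1 row(s) emitted.
- class_id=6, cat=HP: no matching t2 row.
- class_id=5, cat=HP: no matching t2 row.
- class_id=7, cat=EZ: no matching t2 row.
- class_id=6, cat=HP: no matching t2 row.
- class_id=1, cat=EZ: 1 matching t2 row(s), so 1 row(s) emitted.
- class_id=8, cat=HP: 1 matching t2 row(s), so 1 row(s) emitted.
- plus 4 unmatched t2 row(s), each kept with NULL t1 columns.
After projecting and ordering:
t1.class_id | t1.subject | t2.student | t2.cat
1 | CS | Alice | EZ
7 | Econ | Carol | HP
8 | Law | Frank | HP
NULL | NULL | Bob | HP
NULL | NULL | Frank | EZ
NULL | NULL | Quinn | EZ
NULL | NULL | Raj | EZ

(1, CS, Alice, EZ); (7, Econ, Carol, HP); (8, Law, Frank, HP); (NULL, NULL, Bob, HP); (NULL, NULL, Frank, EZ); (NULL, NULL, Quinn, EZ); (NULL, NULL, Raj, EZ)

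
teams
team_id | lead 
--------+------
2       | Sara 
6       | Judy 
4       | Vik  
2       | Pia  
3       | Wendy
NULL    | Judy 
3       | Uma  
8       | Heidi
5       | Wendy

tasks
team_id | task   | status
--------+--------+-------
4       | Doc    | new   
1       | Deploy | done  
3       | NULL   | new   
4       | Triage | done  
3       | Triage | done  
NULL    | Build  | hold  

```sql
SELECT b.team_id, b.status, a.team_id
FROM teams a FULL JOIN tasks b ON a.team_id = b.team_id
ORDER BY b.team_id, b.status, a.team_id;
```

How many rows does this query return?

FULL OUTER JOIN keeps every row from both sides; unmatched rows get NULL for the other side's columns.
Matching on a.team_id = b.team_id. A NULL in a compared column never satisfies the condition.
- a[0] team_id=2 → no match; kept with NULLs on the b side.
- a[1] team_id=6 → no match; kept with NULLs on the b side.
- a[2] team_id=4 → 2 match(es) in b → 2 row(s).
- a[3] team_id=2 → no match; kept with NULLs on the b side.
- a[4] team_id=3 → 2 match(es) in b → 2 row(s).
- a[5] team_id=NULL → no match; kept with NULLs on the b side.
- a[6] team_id=3 → 2 match(es) in b → 2 row(s).
- a[7] team_id=8 → no match; kept with NULLs on the b side.
- a[8] team_id=5 → no match; kept with NULLs on the b side.
- 2 b row(s) had no a match → kept, a columns NULL.
Total: 6 matched + 8 padded = 14 rows.

14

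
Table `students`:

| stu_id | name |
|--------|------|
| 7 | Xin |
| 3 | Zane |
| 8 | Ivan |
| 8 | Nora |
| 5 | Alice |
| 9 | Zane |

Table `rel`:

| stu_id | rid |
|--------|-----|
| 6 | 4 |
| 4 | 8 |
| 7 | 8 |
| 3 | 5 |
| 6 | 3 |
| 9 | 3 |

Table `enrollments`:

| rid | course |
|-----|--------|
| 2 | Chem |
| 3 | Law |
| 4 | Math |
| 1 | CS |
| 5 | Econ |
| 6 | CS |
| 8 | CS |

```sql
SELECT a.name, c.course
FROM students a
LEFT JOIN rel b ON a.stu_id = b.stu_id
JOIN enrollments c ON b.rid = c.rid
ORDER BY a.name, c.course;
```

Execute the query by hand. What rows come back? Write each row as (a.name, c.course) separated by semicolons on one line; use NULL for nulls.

(Xin, CS); (Zane, Econ); (Zane, Law)

Evaluate left to right. First `students a LEFT JOIN rel b` on stu_id: 6 row(s).
Then INNER JOIN `enrollments c` on rid: keep only rows whose b.rid appears in c.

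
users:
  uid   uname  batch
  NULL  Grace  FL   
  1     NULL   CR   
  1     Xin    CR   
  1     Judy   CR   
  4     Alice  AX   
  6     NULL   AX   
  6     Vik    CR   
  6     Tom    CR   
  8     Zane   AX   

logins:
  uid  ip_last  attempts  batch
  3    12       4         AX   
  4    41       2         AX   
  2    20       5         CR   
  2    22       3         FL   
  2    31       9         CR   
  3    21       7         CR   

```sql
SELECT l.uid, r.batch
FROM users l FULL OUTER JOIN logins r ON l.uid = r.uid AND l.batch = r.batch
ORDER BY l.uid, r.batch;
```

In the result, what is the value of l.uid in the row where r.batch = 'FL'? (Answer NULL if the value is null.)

FULL OUTER JOIN keeps every row from both sides; unmatched rows get NULL for the other side's columns.
Matching on l.uid = r.uid AND l.batch = r.batch. A NULL in a compared column never satisfies the condition.
- l row (uid=NULL, batch=FL): no match → kept, r columns NULL.
- l row (uid=1, batch=CR): no match → kept, r columns NULL.
- l row (uid=1, batch=CR): no match → kept, r columns NULL.
- l row (uid=1, batch=CR): no match → kept, r columns NULL.
- l row (uid=4, batch=AX): matches 1 r row(s) → 1 output row(s).
- l row (uid=6, batch=AX): no match → kept, r columns NULL.
- l row (uid=6, batch=CR): no match → kept, r columns NULL.
- l row (uid=6, batch=CR): no match → kept, r columns NULL.
- l row (uid=8, batch=AX): no match → kept, r columns NULL.
- 5 row(s) from r found no l partner → padded with NULL.

NULL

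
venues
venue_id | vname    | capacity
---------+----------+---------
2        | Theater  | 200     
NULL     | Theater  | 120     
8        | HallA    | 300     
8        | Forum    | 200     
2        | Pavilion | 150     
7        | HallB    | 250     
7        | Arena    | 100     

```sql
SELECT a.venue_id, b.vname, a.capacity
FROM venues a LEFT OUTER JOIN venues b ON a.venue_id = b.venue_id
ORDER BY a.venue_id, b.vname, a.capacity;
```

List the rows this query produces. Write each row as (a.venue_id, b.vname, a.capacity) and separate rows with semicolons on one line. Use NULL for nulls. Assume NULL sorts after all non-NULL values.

LEFT JOIN keeps every row from `venues a`; unmatched rows get NULL for `venues b`'s columns.
Matching on a.venue_id = b.venue_id. A NULL in a compared column never satisfies the condition.
Matched pairs: 12; unmatched a rows kept: 1.

(2, Pavilion, 150); (2, Pavilion, 200); (2, Theater, 150); (2, Theater, 200); (7, Arena, 100); (7, Arena, 250); (7, HallB, 100); (7, HallB, 250); (8, Forum, 200); (8, Forum, 300); (8, HallA, 200); (8, HallA, 300); (NULL, NULL, 120)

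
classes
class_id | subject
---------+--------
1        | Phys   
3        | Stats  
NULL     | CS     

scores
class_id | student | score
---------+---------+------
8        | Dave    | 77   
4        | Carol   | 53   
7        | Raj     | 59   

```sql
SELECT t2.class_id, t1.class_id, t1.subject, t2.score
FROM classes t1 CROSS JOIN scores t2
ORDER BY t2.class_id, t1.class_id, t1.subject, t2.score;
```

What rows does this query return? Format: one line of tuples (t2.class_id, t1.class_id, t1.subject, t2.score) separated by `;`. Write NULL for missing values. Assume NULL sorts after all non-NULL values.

CROSS JOIN pairs every row of `classes` with every row of `scores`: 3 × 3 = 9 rows.
After projecting and ordering:
t2.class_id | t1.class_id | t1.subject | t2.score
4 | 1 | Phys | 53
4 | 3 | Stats | 53
4 | NULL | CS | 53
7 | 1 | Phys | 59
7 | 3 | Stats | 59
7 | NULL | CS | 59
8 | 1 | Phys | 77
8 | 3 | Stats | 77
8 | NULL | CS | 77

(4, 1, Phys, 53); (4, 3, Stats, 53); (4, NULL, CS, 53); (7, 1, Phys, 59); (7, 3, Stats, 59); (7, NULL, CS, 59); (8, 1, Phys, 77); (8, 3, Stats, 77); (8, NULL, CS, 77)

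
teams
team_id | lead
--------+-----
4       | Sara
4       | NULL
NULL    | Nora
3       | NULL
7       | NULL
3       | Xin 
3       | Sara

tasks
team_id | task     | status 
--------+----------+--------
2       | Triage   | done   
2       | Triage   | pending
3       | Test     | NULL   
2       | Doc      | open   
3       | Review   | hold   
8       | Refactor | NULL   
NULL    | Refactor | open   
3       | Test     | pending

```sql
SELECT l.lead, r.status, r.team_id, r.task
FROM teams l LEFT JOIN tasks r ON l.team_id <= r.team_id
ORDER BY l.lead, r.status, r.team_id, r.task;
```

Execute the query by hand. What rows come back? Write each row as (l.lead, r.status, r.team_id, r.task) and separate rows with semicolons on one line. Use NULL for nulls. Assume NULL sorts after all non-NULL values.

LEFT JOIN keeps every row from `teams`; unmatched rows get NULL for `tasks`'s columns.
Matching on l.team_id <= r.team_id. A NULL in a compared column never satisfies the condition.
- l (team_id=4) pairs with 1 row(s) of r.
- l (team_id=4) pairs with 1 row(s) of r.
- l (team_id=NULL) has no partner → padded with NULL.
- l (team_id=3) pairs with 4 row(s) of r.
- l (team_id=7) pairs with 1 row(s) of r.
- l (team_id=3) pairs with 4 row(s) of r.
- l (team_id=3) pairs with 4 row(s) of r.

(Nora, NULL, NULL, NULL); (Sara, hold, 3, Review); (Sara, pending, 3, Test); (Sara, NULL, 3, Test); (Sara, NULL, 8, Refactor); (Sara, NULL, 8, Refactor); (Xin, hold, 3, Review); (Xin, pending, 3, Test); (Xin, NULL, 3, Test); (Xin, NULL, 8, Refactor); (NULL, hold, 3, Review); (NULL, pending, 3, Test); (NULL, NULL, 3, Test); (NULL, NULL, 8, Refactor); (NULL, NULL, 8, Refactor); (NULL, NULL, 8, Refactor)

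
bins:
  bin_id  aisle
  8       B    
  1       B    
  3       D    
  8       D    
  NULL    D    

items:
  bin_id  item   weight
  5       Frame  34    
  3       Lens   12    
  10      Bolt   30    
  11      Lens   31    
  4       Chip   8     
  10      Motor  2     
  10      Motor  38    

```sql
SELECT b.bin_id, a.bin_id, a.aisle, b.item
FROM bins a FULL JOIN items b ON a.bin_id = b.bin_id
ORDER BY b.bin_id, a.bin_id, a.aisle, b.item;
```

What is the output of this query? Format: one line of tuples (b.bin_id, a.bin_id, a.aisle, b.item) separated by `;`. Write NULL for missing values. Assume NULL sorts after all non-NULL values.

FULL OUTER JOIN keeps every row from both sides; unmatched rows get NULL for the other side's columns.
Matching on a.bin_id = b.bin_id. A NULL in a compared column never satisfies the condition.
Matched pairs: 1; unmatched a rows kept: 4; unmatched b rows kept: 6.

(3, 3, D, Lens); (4, NULL, NULL, Chip); (5, NULL, NULL, Frame); (10, NULL, NULL, Bolt); (10, NULL, NULL, Motor); (10, NULL, NULL, Motor); (11, NULL, NULL, Lens); (NULL, 1, B, NULL); (NULL, 8, B, NULL); (NULL, 8, D, NULL); (NULL, NULL, D, NULL)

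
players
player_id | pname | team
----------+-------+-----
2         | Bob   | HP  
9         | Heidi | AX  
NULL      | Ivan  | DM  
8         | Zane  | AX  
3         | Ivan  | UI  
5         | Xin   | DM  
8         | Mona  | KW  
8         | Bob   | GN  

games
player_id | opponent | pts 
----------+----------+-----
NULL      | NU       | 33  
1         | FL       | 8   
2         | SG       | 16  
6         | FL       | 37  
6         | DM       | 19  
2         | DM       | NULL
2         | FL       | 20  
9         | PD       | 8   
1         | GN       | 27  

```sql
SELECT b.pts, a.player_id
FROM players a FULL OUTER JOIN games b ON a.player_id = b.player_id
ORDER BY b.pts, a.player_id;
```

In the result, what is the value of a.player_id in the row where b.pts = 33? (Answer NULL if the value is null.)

NULL

FULL OUTER JOIN keeps every row from both sides; unmatched rows get NULL for the other side's columns.
Matching on a.player_id = b.player_id. A NULL in a compared column never satisfies the condition.
- a[0] player_id=2 → 3 match(es) in b → 3 row(s).
- a[1] player_id=9 → 1 match(es) in b → 1 row(s).
- a[2] player_id=NULL → no match; kept with NULLs on the b side.
- a[3] player_id=8 → no match; kept with NULLs on the b side.
- a[4] player_id=3 → no match; kept with NULLs on the b side.
- a[5] player_id=5 → no match; kept with NULLs on the b side.
- a[6] player_id=8 → no match; kept with NULLs on the b side.
- a[7] player_id=8 → no match; kept with NULLs on the b side.
- 5 row(s) from b found no a partner → padded with NULL.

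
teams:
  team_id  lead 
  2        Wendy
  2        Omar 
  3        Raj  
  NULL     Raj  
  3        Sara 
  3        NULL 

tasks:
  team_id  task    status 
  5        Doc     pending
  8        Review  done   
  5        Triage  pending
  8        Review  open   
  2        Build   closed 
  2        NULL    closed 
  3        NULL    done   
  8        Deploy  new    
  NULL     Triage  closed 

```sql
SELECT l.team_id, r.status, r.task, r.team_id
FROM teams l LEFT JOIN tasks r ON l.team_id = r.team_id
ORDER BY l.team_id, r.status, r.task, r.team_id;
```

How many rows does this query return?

LEFT JOIN keeps every row from `teams`; unmatched rows get NULL for `tasks`'s columns.
Matching on l.team_id = r.team_id. A NULL in a compared column never satisfies the condition.
- l (team_id=2) pairs with 2 row(s) of r.
- l (team_id=2) pairs with 2 row(s) of r.
- l (team_id=3) pairs with 1 row(s) of r.
- l (team_id=NULL) has no partner → padded with NULL.
- l (team_id=3) pairs with 1 row(s) of r.
- l (team_id=3) pairs with 1 row(s) of r.
Total: 7 matched + 1 padded = 8 rows.

8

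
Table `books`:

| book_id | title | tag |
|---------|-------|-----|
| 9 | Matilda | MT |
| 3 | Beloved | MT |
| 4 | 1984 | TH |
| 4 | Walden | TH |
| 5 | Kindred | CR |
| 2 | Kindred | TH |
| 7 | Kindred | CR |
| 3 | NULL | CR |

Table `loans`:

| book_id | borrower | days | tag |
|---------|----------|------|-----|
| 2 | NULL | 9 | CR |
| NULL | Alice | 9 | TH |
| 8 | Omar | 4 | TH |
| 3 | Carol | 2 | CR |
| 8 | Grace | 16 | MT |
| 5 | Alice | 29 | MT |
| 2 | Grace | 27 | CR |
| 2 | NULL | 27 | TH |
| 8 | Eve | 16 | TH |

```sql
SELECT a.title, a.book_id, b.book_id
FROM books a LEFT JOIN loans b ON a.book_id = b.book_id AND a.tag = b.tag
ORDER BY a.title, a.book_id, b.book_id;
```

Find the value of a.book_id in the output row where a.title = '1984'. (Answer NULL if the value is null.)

4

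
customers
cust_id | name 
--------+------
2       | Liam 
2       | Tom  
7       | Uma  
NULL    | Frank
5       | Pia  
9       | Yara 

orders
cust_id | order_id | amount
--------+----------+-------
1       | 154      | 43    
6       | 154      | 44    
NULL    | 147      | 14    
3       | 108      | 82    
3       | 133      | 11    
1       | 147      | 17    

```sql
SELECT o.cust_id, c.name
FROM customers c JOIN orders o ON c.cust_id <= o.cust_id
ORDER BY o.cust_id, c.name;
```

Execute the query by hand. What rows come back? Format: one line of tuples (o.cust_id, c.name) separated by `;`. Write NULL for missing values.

(3, Liam); (3, Liam); (3, Tom); (3, Tom); (6, Liam); (6, Pia); (6, Tom)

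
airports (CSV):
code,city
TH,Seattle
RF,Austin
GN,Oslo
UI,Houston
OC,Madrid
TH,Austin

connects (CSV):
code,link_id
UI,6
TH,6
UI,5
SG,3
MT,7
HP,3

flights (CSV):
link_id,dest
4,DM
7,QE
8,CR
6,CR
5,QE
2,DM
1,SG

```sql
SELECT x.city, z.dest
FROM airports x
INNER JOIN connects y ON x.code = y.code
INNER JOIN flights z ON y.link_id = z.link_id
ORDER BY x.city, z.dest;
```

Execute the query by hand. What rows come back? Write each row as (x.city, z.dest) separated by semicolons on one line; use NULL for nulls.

Step 1 — x INNER JOIN y on code → 4 row(s).
Then INNER JOIN `flights z` on link_id: keep only rows whose y.link_id appears in z.

(Austin, CR); (Houston, CR); (Houston, QE); (Seattle, CR)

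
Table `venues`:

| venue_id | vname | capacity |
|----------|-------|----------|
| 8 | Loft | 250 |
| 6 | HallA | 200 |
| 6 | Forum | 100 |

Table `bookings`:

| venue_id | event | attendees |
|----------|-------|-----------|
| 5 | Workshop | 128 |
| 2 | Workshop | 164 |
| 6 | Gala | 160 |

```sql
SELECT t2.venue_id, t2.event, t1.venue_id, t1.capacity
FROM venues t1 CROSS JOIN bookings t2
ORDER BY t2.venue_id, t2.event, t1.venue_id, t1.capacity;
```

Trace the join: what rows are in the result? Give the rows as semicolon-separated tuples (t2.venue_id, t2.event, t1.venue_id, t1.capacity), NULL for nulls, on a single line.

CROSS JOIN pairs every row of `venues` with every row of `bookings`: 3 × 3 = 9 rows.

(2, Workshop, 6, 100); (2, Workshop, 6, 200); (2, Workshop, 8, 250); (5, Workshop, 6, 100); (5, Workshop, 6, 200); (5, Workshop, 8, 250); (6, Gala, 6, 100); (6, Gala, 6, 200); (6, Gala, 8, 250)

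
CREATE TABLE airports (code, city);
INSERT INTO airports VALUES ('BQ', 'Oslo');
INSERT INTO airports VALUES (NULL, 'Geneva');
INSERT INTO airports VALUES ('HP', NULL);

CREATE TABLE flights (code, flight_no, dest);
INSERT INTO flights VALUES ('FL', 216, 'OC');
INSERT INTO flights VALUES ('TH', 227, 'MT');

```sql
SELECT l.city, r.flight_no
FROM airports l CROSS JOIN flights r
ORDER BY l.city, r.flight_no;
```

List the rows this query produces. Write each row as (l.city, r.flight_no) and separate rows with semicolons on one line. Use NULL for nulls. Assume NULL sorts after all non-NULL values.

(Geneva, 216); (Geneva, 227); (Oslo, 216); (Oslo, 227); (NULL, 216); (NULL, 227)

CROSS JOIN pairs every row of `airports` with every row of `flights`: 3 × 2 = 6 rows.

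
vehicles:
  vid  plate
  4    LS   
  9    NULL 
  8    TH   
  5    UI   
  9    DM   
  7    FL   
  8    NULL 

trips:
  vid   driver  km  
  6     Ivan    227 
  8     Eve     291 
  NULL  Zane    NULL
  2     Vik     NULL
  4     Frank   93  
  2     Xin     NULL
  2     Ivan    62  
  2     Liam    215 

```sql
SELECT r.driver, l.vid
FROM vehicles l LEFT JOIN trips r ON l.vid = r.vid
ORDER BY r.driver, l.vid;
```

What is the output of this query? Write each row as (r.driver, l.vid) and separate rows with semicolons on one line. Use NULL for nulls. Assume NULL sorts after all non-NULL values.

(Eve, 8); (Eve, 8); (Frank, 4); (NULL, 5); (NULL, 7); (NULL, 9); (NULL, 9)

LEFT JOIN keeps every row from `vehicles`; unmatched rows get NULL for `trips`'s columns.
Matching on l.vid = r.vid. A NULL in a compared column never satisfies the condition.
- l[0] vid=4 → 1 match(es) in r → 1 row(s).
- l[1] vid=9 → no match; kept with NULLs on the r side.
- l[2] vid=8 → 1 match(es) in r → 1 row(s).
- l[3] vid=5 → no match; kept with NULLs on the r side.
- l[4] vid=9 → no match; kept with NULLs on the r side.
- l[5] vid=7 → no match; kept with NULLs on the r side.
- l[6] vid=8 → 1 match(es) in r → 1 row(s).
After projecting and ordering:
r.driver | l.vid
Eve | 8
Eve | 8
Frank | 4
NULL | 5
NULL | 7
NULL | 9
NULL | 9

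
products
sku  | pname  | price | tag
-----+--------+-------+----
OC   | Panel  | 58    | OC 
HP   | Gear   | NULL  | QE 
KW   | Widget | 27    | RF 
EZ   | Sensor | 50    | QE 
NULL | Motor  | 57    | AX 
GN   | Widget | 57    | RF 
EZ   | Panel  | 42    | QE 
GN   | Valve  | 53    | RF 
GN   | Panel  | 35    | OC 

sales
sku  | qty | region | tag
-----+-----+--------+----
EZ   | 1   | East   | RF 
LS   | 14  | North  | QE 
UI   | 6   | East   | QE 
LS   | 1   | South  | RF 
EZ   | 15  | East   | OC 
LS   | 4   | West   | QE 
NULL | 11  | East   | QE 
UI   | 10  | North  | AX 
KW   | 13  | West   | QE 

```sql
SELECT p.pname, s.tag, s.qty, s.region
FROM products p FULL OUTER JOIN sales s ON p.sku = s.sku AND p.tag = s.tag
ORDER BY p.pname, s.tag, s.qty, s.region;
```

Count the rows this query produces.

18

FULL OUTER JOIN keeps every row from both sides; unmatched rows get NULL for the other side's columns.
Matching on p.sku = s.sku AND p.tag = s.tag. A NULL in a compared column never satisfies the condition.
Matched pairs: 0; unmatched p rows kept: 9; unmatched s rows kept: 9.
Total: 0 matched + 18 padded = 18 rows.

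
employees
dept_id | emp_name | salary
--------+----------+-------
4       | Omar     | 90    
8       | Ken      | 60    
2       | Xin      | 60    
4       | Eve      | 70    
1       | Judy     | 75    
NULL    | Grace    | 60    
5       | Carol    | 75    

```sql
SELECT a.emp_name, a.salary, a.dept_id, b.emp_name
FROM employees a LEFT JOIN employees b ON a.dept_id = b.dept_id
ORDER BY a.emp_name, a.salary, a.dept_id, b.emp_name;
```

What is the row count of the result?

9

LEFT JOIN keeps every row from `employees a`; unmatched rows get NULL for `employees b`'s columns.
Matching on a.dept_id = b.dept_id. A NULL in a compared column never satisfies the condition.
- a row (dept_id=4): matches 2 b row(s) → 2 output row(s).
- a row (dept_id=8): matches 1 b row(s) → 1 output row(s).
- a row (dept_id=2): matches 1 b row(s) → 1 output row(s).
- a row (dept_id=4): matches 2 b row(s) → 2 output row(s).
- a row (dept_id=1): matches 1 b row(s) → 1 output row(s).
- a row (dept_id=NULL): no match → kept, b columns NULL.
- a row (dept_id=5): matches 1 b row(s) → 1 output row(s).
Total: 8 matched + 1 padded = 9 rows.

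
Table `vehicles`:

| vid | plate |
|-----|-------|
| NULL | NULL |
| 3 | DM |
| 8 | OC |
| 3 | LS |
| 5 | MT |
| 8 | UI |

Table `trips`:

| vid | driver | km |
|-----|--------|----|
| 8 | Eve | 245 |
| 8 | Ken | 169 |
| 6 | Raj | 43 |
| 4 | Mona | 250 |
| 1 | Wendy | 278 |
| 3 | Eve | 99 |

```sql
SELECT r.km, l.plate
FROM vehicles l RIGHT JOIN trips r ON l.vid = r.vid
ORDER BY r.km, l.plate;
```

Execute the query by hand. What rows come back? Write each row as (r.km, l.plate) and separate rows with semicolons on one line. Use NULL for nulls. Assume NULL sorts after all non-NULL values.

RIGHT JOIN keeps every row from `trips`; unmatched rows get NULL for `vehicles`'s columns.
Matching on l.vid = r.vid. A NULL in a compared column never satisfies the condition.
- l[0] vid=NULL → no match.
- l[1] vid=3 → 1 match(es) in r → 1 row(s).
- l[2] vid=8 → 2 match(es) in r → 2 row(s).
- l[3] vid=3 → 1 match(es) in r → 1 row(s).
- l[4] vid=5 → no match.
- l[5] vid=8 → 2 match(es) in r → 2 row(s).
- 3 r row(s) had no l match → kept, l columns NULL.
After projecting and ordering:
r.km | l.plate
43 | NULL
99 | DM
99 | LS
169 | OC
169 | UI
245 | OC
245 | UI
250 | NULL
278 | NULL

(43, NULL); (99, DM); (99, LS); (169, OC); (169, UI); (245, OC); (245, UI); (250, NULL); (278, NULL)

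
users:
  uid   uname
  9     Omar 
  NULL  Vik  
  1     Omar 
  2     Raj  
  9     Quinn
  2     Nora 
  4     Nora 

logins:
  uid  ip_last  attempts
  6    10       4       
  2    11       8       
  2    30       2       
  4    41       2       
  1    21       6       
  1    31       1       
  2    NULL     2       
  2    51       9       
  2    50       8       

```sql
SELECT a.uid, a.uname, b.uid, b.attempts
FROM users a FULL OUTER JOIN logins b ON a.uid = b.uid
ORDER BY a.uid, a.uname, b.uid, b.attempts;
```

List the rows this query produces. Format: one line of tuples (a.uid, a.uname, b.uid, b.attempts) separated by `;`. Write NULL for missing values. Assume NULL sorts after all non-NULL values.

FULL OUTER JOIN keeps every row from both sides; unmatched rows get NULL for the other side's columns.
Matching on a.uid = b.uid. A NULL in a compared column never satisfies the condition.
- a (uid=9) has no partner → padded with NULL.
- a (uid=NULL) has no partner → padded with NULL.
- a (uid=1) pairs with 2 row(s) of b.
- a (uid=2) pairs with 5 row(s) of b.
- a (uid=9) has no partner → padded with NULL.
- a (uid=2) pairs with 5 row(s) of b.
- a (uid=4) pairs with 1 row(s) of b.
- plus 1 unmatched b row(s), each kept with NULL a columns.

(1, Omar, 1, 1); (1, Omar, 1, 6); (2, Nora, 2, 2); (2, Nora, 2, 2); (2, Nora, 2, 8); (2, Nora, 2, 8); (2, Nora, 2, 9); (2, Raj, 2, 2); (2, Raj, 2, 2); (2, Raj, 2, 8); (2, Raj, 2, 8); (2, Raj, 2, 9); (4, Nora, 4, 2); (9, Omar, NULL, NULL); (9, Quinn, NULL, NULL); (NULL, Vik, NULL, NULL); (NULL, NULL, 6, 4)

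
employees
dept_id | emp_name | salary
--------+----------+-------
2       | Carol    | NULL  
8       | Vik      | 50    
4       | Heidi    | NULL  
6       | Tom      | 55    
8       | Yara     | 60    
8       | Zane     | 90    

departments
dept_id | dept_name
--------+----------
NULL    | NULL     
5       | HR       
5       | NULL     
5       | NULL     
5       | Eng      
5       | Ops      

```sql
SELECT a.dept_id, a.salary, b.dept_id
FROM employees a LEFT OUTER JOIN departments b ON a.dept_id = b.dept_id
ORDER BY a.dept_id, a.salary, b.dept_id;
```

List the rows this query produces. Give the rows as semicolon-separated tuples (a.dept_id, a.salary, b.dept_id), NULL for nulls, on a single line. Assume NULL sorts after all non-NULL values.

LEFT JOIN keeps every row from `employees`; unmatched rows get NULL for `departments`'s columns.
Matching on a.dept_id = b.dept_id. A NULL in a compared column never satisfies the condition.
Matched pairs: 0; unmatched a rows kept: 6.

(2, NULL, NULL); (4, NULL, NULL); (6, 55, NULL); (8, 50, NULL); (8, 60, NULL); (8, 90, NULL)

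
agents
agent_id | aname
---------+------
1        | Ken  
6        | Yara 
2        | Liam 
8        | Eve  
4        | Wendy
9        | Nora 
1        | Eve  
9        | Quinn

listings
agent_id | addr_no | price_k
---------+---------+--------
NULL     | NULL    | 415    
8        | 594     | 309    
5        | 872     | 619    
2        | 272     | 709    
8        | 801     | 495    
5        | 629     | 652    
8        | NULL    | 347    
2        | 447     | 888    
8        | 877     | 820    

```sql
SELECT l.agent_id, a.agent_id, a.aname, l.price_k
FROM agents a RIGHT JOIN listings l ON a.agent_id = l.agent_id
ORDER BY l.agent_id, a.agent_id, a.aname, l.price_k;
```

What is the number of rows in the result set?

RIGHT JOIN keeps every row from `listings`; unmatched rows get NULL for `agents`'s columns.
Matching on a.agent_id = l.agent_id. A NULL in a compared column never satisfies the condition.
- a (agent_id=1) has no partner in l.
- a (agent_id=6) has no partner in l.
- a (agent_id=2) pairs with 2 row(s) of l.
- a (agent_id=8) pairs with 4 row(s) of l.
- a (agent_id=4) has no partner in l.
- a (agent_id=9) has no partner in l.
- a (agent_id=1) has no partner in l.
- a (agent_id=9) has no partner in l.
- 3 row(s) from l found no a partner → padded with NULL.
Total: 6 matched + 3 padded = 9 rows.

9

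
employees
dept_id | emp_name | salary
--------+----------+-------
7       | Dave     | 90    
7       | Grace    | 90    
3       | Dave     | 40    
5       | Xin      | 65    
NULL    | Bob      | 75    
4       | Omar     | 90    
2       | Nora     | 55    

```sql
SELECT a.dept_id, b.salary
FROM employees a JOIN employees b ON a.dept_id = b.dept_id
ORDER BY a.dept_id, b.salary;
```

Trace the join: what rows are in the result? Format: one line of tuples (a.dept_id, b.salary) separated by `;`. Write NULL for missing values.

INNER JOIN keeps only pairs where the ON condition holds.
Matching on a.dept_id = b.dept_id. A NULL in a compared column never satisfies the condition.
Matched pairs: 8.

(2, 55); (3, 40); (4, 90); (5, 65); (7, 90); (7, 90); (7, 90); (7, 90)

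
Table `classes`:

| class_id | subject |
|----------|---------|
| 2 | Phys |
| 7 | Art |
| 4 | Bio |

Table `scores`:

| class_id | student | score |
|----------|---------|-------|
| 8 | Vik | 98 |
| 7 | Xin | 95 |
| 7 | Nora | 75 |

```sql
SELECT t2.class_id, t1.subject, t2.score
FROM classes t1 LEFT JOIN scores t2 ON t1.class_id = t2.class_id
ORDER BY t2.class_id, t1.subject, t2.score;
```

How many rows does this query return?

LEFT JOIN keeps every row from `classes`; unmatched rows get NULL for `scores`'s columns.
Matching on t1.class_id = t2.class_id.
- t1[0] class_id=2 → no match; kept with NULLs on the t2 side.
- t1[1] class_id=7 → 2 match(es) in t2 → 2 row(s).
- t1[2] class_id=4 → no match; kept with NULLs on the t2 side.
Total: 2 matched + 2 padded = 4 rows.

4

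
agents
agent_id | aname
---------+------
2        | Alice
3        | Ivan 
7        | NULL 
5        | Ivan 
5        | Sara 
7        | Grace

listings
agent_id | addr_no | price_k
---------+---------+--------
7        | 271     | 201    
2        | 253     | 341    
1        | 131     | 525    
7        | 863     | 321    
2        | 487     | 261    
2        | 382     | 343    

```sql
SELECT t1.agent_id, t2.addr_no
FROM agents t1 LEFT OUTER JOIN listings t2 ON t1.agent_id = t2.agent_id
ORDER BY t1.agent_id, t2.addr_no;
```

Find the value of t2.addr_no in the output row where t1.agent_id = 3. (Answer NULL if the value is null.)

LEFT JOIN keeps every row from `agents`; unmatched rows get NULL for `listings`'s columns.
Matching on t1.agent_id = t2.agent_id.
Matched pairs: 7; unmatched t1 rows kept: 3.

NULL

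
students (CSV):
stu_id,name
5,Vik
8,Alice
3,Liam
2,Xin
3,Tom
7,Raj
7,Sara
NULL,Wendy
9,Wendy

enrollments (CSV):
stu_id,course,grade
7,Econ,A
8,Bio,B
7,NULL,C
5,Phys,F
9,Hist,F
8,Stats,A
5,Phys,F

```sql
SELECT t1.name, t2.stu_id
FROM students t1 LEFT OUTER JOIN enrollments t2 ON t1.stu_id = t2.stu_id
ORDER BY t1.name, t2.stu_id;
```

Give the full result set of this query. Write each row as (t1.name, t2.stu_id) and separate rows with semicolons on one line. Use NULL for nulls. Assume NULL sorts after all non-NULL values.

(Alice, 8); (Alice, 8); (Liam, NULL); (Raj, 7); (Raj, 7); (Sara, 7); (Sara, 7); (Tom, NULL); (Vik, 5); (Vik, 5); (Wendy, 9); (Wendy, NULL); (Xin, NULL)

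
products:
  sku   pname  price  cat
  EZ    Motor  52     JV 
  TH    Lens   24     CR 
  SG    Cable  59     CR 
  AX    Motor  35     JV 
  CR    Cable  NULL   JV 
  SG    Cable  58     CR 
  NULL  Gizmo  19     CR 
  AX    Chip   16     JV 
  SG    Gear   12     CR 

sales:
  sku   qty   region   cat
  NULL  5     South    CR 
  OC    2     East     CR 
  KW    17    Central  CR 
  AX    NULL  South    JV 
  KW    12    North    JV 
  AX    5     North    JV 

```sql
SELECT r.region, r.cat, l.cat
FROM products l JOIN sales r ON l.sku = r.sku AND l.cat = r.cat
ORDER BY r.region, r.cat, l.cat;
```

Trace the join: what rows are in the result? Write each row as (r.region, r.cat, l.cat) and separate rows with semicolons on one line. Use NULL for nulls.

INNER JOIN keeps only pairs where the ON condition holds.
Matching on l.sku = r.sku AND l.cat = r.cat. A NULL in a compared column never satisfies the condition.
- l row (sku=EZ, cat=JV): no match → dropped.
- l row (sku=TH, cat=CR): no match → dropped.
- l row (sku=SG, cat=CR): no match → dropped.
- l row (sku=AX, cat=JV): matches 2 r row(s) → 2 output row(s).
- l row (sku=CR, cat=JV): no match → dropped.
- l row (sku=SG, cat=CR): no match → dropped.
- l row (sku=NULL, cat=CR): no match → dropped.
- l row (sku=AX, cat=JV): matches 2 r row(s) → 2 output row(s).
- l row (sku=SG, cat=CR): no match → dropped.
After projecting and ordering:
r.region | r.cat | l.cat
North | JV | JV
North | JV | JV
South | JV | JV
South | JV | JV

(North, JV, JV); (North, JV, JV); (South, JV, JV); (South, JV, JV)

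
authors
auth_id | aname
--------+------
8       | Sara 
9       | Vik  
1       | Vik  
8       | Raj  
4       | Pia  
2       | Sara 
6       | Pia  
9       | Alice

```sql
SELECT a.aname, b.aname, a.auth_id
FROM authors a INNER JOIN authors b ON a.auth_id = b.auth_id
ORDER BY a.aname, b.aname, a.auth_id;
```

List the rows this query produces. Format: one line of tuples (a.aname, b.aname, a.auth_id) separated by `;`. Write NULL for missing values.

INNER JOIN keeps only pairs where the ON condition holds.
Matching on a.auth_id = b.auth_id.
Matched pairs: 12.

(Alice, Alice, 9); (Alice, Vik, 9); (Pia, Pia, 4); (Pia, Pia, 6); (Raj, Raj, 8); (Raj, Sara, 8); (Sara, Raj, 8); (Sara, Sara, 2); (Sara, Sara, 8); (Vik, Alice, 9); (Vik, Vik, 1); (Vik, Vik, 9)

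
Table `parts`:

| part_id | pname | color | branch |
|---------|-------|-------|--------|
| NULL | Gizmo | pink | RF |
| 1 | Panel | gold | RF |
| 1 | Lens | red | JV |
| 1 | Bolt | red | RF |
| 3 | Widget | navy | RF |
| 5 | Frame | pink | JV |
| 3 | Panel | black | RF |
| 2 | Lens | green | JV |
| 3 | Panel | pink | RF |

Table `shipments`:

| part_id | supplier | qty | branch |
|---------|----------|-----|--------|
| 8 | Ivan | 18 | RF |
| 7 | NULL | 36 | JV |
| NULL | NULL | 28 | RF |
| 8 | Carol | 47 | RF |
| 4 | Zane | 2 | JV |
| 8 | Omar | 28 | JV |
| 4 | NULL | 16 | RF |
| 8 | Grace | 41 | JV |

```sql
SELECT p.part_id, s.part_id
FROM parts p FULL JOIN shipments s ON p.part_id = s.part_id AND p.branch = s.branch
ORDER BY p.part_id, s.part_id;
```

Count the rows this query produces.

FULL OUTER JOIN keeps every row from both sides; unmatched rows get NULL for the other side's columns.
Matching on p.part_id = s.part_id AND p.branch = s.branch. A NULL in a compared column never satisfies the condition.
- part_id=NULL, branch=RF: no s row matches, row kept with s columns NULL.
- part_id=1, branch=RF: no s row matches, row kept with s columns NULL.
- part_id=1, branch=JV: no s row matches, row kept with s columns NULL.
- part_id=1, branch=RF: no s row matches, row kept with s columns NULL.
- part_id=3, branch=RF: no s row matches, row kept with s columns NULL.
- part_id=5, branch=JV: no s row matches, row kept with s columns NULL.
- part_id=3, branch=RF: no s row matches, row kept with s columns NULL.
- part_id=2, branch=JV: no s row matches, row kept with s columns NULL.
- part_id=3, branch=RF: no s row matches, row kept with s columns NULL.
- 8 row(s) from s found no p partner → padded with NULL.
Total: 0 matched + 17 padded = 17 rows.

17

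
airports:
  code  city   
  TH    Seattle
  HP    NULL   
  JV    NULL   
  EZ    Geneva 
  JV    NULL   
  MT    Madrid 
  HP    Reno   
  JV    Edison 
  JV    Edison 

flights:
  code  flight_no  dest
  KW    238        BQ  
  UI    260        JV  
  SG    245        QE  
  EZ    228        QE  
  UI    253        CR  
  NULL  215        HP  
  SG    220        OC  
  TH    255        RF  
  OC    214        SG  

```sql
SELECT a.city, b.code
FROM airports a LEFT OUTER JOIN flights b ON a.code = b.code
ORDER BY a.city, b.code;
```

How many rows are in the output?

9

LEFT JOIN keeps every row from `airports`; unmatched rows get NULL for `flights`'s columns.
Matching on a.code = b.code. A NULL in a compared column never satisfies the condition.
- a[0] code=TH → 1 match(es) in b → 1 row(s).
- a[1] code=HP → no match; kept with NULLs on the b side.
- a[2] code=JV → no match; kept with NULLs on the b side.
- a[3] code=EZ → 1 match(es) in b → 1 row(s).
- a[4] code=JV → no match; kept with NULLs on the b side.
- a[5] code=MT → no match; kept with NULLs on the b side.
- a[6] code=HP → no match; kept with NULLs on the b side.
- a[7] code=JV → no match; kept with NULLs on the b side.
- a[8] code=JV → no match; kept with NULLs on the b side.
Total: 2 matched + 7 padded = 9 rows.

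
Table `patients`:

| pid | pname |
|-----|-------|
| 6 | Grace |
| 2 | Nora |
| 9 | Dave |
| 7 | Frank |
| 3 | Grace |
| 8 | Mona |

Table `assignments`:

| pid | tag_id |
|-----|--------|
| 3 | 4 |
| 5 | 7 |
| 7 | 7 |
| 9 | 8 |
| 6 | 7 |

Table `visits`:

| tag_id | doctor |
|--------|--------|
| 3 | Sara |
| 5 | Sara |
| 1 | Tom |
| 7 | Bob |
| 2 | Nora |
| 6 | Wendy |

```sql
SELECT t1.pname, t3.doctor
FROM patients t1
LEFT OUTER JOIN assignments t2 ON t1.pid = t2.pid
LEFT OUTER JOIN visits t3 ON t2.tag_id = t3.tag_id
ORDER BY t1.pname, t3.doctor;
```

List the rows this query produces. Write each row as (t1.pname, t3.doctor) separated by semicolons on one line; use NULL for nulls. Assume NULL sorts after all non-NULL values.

Joins associate left-to-right: patients LEFT JOIN assignments on pid gives 6 intermediate row(s).
Then LEFT JOIN `visits t3` on tag_id: each of those 6 rows is kept; rows whose t2.tag_id has no match in t3 get NULL for t3's columns.

(Dave, NULL); (Frank, Bob); (Grace, Bob); (Grace, NULL); (Mona, NULL); (Nora, NULL)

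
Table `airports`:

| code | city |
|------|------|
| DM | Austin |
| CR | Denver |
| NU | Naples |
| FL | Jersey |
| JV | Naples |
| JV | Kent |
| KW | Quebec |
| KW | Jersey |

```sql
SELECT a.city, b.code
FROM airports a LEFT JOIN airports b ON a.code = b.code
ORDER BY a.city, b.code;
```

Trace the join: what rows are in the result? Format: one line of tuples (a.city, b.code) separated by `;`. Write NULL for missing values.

(Austin, DM); (Denver, CR); (Jersey, FL); (Jersey, KW); (Jersey, KW); (Kent, JV); (Kent, JV); (Naples, JV); (Naples, JV); (Naples, NU); (Quebec, KW); (Quebec, KW)

LEFT JOIN keeps every row from `airports a`; unmatched rows get NULL for `airports b`'s columns.
Matching on a.code = b.code.
- a row (code=DM): matches 1 b row(s) → 1 output row(s).
- a row (code=CR): matches 1 b row(s) → 1 output row(s).
- a row (code=NU): matches 1 b row(s) → 1 output row(s).
- a row (code=FL): matches 1 b row(s) → 1 output row(s).
- a row (code=JV): matches 2 b row(s) → 2 output row(s).
- a row (code=JV): matches 2 b row(s) → 2 output row(s).
- a row (code=KW): matches 2 b row(s) → 2 output row(s).
- a row (code=KW): matches 2 b row(s) → 2 output row(s).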